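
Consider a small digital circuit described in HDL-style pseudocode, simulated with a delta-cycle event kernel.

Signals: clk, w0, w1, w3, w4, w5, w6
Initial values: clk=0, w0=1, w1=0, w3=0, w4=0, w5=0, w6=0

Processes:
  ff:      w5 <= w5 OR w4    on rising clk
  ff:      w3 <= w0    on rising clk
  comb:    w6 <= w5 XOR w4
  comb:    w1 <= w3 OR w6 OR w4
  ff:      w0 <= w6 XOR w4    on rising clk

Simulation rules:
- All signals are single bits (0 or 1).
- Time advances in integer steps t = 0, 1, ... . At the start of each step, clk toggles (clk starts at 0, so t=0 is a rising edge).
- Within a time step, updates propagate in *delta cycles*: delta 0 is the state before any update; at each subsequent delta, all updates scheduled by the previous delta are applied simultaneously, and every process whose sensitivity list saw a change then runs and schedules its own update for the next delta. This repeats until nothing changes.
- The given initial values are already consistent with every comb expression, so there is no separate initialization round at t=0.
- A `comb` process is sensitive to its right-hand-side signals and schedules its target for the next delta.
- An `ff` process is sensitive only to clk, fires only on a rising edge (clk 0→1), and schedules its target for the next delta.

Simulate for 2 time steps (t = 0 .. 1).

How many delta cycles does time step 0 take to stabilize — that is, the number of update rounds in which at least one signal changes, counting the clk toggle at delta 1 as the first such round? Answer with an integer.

t=0 Δ0: w5=0 w6=0 w0=1 w3=0 w1=0 clk=0 w4=0
  Δ1: clk:0→1
  Δ2: w0:1→0, w3:0→1
  Δ3: w1:0→1
  (3Δ to stable)
t=1 Δ0: w5=0 w6=0 w0=0 w3=1 w1=1 clk=1 w4=0
  Δ1: clk:1→0
  (1Δ to stable)

3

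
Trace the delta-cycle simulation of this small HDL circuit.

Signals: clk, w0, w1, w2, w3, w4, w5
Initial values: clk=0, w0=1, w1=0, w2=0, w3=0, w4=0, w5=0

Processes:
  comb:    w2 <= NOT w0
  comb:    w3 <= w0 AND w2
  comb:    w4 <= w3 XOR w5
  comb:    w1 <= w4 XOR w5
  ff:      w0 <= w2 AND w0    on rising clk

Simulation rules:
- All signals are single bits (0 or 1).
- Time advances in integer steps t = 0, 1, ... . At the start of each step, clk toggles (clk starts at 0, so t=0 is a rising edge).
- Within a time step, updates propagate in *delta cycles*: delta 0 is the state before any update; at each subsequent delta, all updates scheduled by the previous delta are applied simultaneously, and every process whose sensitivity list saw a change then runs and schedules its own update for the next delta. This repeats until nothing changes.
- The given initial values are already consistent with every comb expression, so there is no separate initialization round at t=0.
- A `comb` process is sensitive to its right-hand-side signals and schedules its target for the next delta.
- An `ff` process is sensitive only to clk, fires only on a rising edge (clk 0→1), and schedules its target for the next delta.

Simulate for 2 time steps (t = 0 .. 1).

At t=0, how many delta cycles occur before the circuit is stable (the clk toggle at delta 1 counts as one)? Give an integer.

t0.Δ0 clk=0 w4=0 w2=0 w5=0 w0=1 w1=0 w3=0
t0.Δ1 clk=1 w4=0 w2=0 w5=0 w0=1 w1=0 w3=0
t0.Δ2 clk=1 w4=0 w2=0 w5=0 w0=0 w1=0 w3=0
t0.Δ3 clk=1 w4=0 w2=1 w5=0 w0=0 w1=0 w3=0
t1.Δ0 clk=1 w4=0 w2=1 w5=0 w0=0 w1=0 w3=0
t1.Δ1 clk=0 w4=0 w2=1 w5=0 w0=0 w1=0 w3=0

3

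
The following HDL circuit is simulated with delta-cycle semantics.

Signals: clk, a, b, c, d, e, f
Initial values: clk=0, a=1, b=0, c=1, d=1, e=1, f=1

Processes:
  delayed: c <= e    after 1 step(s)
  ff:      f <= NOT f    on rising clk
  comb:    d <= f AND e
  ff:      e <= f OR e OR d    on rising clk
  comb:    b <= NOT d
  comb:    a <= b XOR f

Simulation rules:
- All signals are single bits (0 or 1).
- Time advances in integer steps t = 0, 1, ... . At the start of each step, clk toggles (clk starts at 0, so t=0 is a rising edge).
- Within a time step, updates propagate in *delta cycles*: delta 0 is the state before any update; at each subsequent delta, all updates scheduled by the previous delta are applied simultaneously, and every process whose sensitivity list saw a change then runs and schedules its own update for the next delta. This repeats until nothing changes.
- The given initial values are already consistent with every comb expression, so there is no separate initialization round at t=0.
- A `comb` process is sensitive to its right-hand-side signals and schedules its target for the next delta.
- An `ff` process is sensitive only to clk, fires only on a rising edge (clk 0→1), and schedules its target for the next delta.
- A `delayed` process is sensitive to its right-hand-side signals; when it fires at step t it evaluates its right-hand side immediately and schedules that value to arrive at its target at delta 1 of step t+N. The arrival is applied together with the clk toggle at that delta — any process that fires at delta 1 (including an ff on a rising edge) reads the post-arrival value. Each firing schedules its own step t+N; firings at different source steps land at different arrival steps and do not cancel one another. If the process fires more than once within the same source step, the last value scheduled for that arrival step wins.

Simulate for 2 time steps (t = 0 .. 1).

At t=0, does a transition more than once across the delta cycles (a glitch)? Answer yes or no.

yes

t=0 Δ0: e=1 a=1 f=1 clk=0 c=1 b=0 d=1
  Δ1: clk:0→1
  Δ2: f:1→0
  Δ3: a:1→0, d:1→0
  Δ4: b:0→1
  Δ5: a:0→1
  (5Δ to stable)
t=1 Δ0: e=1 a=1 f=0 clk=1 c=1 b=1 d=0
  Δ1: clk:1→0
  (1Δ to stable)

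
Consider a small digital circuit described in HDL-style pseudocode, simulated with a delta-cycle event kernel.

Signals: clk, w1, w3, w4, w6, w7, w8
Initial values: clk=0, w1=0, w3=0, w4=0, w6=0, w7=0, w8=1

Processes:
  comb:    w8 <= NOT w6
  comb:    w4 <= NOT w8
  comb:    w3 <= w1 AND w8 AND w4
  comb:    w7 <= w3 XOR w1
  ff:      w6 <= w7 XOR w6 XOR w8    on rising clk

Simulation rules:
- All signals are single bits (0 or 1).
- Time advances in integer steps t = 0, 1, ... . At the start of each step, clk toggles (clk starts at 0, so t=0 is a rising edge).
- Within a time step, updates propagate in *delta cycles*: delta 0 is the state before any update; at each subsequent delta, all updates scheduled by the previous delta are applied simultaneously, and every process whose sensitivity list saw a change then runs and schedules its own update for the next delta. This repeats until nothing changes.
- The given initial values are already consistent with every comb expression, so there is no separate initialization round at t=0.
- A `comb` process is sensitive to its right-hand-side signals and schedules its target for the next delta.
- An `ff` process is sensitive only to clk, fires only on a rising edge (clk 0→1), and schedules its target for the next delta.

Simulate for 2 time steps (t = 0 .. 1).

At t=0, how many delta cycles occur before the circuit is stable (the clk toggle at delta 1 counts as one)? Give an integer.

t0.Δ0 w7=0 w8=1 w3=0 w4=0 w6=0 clk=0 w1=0
t0.Δ1 w7=0 w8=1 w3=0 w4=0 w6=0 clk=1 w1=0
t0.Δ2 w7=0 w8=1 w3=0 w4=0 w6=1 clk=1 w1=0
t0.Δ3 w7=0 w8=0 w3=0 w4=0 w6=1 clk=1 w1=0
t0.Δ4 w7=0 w8=0 w3=0 w4=1 w6=1 clk=1 w1=0
t1.Δ0 w7=0 w8=0 w3=0 w4=1 w6=1 clk=1 w1=0
t1.Δ1 w7=0 w8=0 w3=0 w4=1 w6=1 clk=0 w1=0

4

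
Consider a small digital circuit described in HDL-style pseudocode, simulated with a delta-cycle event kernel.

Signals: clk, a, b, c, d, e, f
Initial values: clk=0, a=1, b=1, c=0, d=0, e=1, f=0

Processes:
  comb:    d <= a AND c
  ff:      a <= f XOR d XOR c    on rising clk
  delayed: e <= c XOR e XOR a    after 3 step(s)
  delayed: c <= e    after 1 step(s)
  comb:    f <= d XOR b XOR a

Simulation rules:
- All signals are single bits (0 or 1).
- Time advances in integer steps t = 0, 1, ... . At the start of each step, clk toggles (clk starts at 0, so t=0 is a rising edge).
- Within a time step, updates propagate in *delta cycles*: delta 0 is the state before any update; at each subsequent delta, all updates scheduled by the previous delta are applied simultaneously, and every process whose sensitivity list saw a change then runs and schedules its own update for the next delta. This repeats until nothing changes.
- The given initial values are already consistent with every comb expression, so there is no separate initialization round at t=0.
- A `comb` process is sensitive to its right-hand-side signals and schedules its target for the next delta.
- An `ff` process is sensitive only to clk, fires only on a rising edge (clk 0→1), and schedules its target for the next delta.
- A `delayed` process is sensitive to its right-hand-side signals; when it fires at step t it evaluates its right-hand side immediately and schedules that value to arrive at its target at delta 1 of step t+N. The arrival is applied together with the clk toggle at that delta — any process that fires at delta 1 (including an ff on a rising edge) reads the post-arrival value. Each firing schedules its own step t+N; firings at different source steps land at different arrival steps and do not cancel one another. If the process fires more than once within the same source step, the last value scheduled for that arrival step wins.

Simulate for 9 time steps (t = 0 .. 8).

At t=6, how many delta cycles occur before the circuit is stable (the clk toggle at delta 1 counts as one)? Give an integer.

t0.Δ0 f=0 d=0 a=1 b=1 clk=0 e=1 c=0
t0.Δ1 f=0 d=0 a=1 b=1 clk=1 e=1 c=0
t0.Δ2 f=0 d=0 a=0 b=1 clk=1 e=1 c=0
t0.Δ3 f=1 d=0 a=0 b=1 clk=1 e=1 c=0
t1.Δ0 f=1 d=0 a=0 b=1 clk=1 e=1 c=0
t1.Δ1 f=1 d=0 a=0 b=1 clk=0 e=1 c=0
t2.Δ0 f=1 d=0 a=0 b=1 clk=0 e=1 c=0
t2.Δ1 f=1 d=0 a=0 b=1 clk=1 e=1 c=0
t2.Δ2 f=1 d=0 a=1 b=1 clk=1 e=1 c=0
t2.Δ3 f=0 d=0 a=1 b=1 clk=1 e=1 c=0
t3.Δ0 f=0 d=0 a=1 b=1 clk=1 e=1 c=0
t3.Δ1 f=0 d=0 a=1 b=1 clk=0 e=1 c=0
t4.Δ0 f=0 d=0 a=1 b=1 clk=0 e=1 c=0
t4.Δ1 f=0 d=0 a=1 b=1 clk=1 e=1 c=0
t4.Δ2 f=0 d=0 a=0 b=1 clk=1 e=1 c=0
t4.Δ3 f=1 d=0 a=0 b=1 clk=1 e=1 c=0
t5.Δ0 f=1 d=0 a=0 b=1 clk=1 e=1 c=0
t5.Δ1 f=1 d=0 a=0 b=1 clk=0 e=0 c=0
t6.Δ0 f=1 d=0 a=0 b=1 clk=0 e=0 c=0
t6.Δ1 f=1 d=0 a=0 b=1 clk=1 e=0 c=0
t6.Δ2 f=1 d=0 a=1 b=1 clk=1 e=0 c=0
t6.Δ3 f=0 d=0 a=1 b=1 clk=1 e=0 c=0
t7.Δ0 f=0 d=0 a=1 b=1 clk=1 e=0 c=0
t7.Δ1 f=0 d=0 a=1 b=1 clk=0 e=1 c=0
t8.Δ0 f=0 d=0 a=1 b=1 clk=0 e=1 c=0
t8.Δ1 f=0 d=0 a=1 b=1 clk=1 e=0 c=1
t8.Δ2 f=0 d=1 a=1 b=1 clk=1 e=0 c=1
t8.Δ3 f=1 d=1 a=1 b=1 clk=1 e=0 c=1

3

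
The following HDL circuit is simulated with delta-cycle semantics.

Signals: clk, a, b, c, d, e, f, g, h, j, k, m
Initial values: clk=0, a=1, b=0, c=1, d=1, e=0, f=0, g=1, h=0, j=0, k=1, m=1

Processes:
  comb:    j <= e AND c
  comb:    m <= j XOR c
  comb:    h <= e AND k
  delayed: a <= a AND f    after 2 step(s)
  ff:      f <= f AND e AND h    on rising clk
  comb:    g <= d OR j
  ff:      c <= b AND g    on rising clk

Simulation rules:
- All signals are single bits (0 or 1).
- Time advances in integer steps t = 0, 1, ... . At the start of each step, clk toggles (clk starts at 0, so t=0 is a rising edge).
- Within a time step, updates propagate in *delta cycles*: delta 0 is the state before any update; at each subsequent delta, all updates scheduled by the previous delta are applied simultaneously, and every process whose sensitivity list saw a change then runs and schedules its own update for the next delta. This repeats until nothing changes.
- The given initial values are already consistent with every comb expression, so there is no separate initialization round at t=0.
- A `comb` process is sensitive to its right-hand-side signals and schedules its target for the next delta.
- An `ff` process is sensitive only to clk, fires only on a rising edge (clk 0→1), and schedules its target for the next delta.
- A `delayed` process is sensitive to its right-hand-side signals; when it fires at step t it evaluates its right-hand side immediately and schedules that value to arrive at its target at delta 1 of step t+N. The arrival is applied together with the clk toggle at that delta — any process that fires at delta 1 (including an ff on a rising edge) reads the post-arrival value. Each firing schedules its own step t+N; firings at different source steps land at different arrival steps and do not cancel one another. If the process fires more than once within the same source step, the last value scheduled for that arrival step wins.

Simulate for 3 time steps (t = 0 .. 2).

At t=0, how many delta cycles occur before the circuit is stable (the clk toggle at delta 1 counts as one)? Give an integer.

[bits: j,g,c,d,clk,k,m,e,b,a,h,f]
t=0: Δ0=011101100100 Δ1=011111100100 Δ2=010111100100 Δ3=010111000100 | 3Δ
t=1: Δ0=010111000100 Δ1=010101000100 | 1Δ
t=2: Δ0=010101000100 Δ1=010111000100 | 1Δ

3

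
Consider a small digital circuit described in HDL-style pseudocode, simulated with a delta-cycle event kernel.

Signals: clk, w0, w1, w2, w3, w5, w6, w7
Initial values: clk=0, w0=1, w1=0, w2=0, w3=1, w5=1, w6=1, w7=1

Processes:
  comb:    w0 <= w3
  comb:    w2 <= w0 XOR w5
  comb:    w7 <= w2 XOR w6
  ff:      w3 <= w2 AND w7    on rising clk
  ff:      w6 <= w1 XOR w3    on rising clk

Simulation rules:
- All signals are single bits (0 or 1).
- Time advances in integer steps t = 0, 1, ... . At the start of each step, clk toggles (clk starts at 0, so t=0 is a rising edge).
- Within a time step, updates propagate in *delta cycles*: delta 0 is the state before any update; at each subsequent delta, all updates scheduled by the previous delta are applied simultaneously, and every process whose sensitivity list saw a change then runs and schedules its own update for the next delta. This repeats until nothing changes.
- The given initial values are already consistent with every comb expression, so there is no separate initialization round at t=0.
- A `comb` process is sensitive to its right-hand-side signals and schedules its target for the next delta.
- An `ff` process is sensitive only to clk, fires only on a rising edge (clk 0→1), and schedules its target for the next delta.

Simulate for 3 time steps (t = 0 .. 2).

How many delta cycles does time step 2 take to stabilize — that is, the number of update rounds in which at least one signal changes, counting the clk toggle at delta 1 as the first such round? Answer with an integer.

[bits: w1,w7,w5,w2,clk,w3,w6,w0]
t=0: Δ0=01100111 Δ1=01101111 Δ2=01101011 Δ3=01101010 Δ4=01111010 Δ5=00111010 | 5Δ
t=1: Δ0=00111010 Δ1=00110010 | 1Δ
t=2: Δ0=00110010 Δ1=00111010 Δ2=00111000 Δ3=01111000 | 3Δ

3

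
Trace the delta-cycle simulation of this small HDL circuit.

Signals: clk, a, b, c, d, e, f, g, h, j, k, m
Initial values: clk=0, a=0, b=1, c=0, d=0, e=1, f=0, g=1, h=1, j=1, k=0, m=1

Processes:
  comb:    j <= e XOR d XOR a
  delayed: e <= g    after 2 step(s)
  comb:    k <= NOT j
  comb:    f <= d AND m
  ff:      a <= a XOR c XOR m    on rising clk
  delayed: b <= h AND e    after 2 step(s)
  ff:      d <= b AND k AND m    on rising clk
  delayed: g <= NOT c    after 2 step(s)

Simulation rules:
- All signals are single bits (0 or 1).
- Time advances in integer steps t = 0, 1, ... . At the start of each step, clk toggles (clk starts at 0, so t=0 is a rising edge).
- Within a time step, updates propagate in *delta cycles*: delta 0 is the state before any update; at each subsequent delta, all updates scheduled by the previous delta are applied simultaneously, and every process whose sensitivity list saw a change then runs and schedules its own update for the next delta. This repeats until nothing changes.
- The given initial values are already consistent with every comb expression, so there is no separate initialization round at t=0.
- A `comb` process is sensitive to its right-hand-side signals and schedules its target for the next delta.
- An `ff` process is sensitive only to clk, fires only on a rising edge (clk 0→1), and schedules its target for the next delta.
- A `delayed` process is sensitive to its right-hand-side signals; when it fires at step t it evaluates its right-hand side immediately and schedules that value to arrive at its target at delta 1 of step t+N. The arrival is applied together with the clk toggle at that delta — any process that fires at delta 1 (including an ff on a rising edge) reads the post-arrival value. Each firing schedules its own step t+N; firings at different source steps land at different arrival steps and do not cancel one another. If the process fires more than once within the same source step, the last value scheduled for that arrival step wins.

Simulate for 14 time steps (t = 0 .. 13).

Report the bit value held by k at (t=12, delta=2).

1

[bits: clk,g,h,f,j,e,a,m,c,k,d,b]
t=0: Δ0=011011010001 Δ1=111011010001 Δ2=111011110001 Δ3=111001110001 Δ4=111001110101 | 4Δ
t=1: Δ0=111001110101 Δ1=011001110101 | 1Δ
t=2: Δ0=011001110101 Δ1=111001110101 Δ2=111001010111 Δ3=111101010111 | 3Δ
t=3: Δ0=111101010111 Δ1=011101010111 | 1Δ
t=4: Δ0=011101010111 Δ1=111101010111 Δ2=111101110111 Δ3=111111110111 Δ4=111111110011 | 4Δ
t=5: Δ0=111111110011 Δ1=011111110011 | 1Δ
t=6: Δ0=011111110011 Δ1=111111110011 Δ2=111111010001 Δ3=111011010001 | 3Δ
t=7: Δ0=111011010001 Δ1=011011010001 | 1Δ
t=8: Δ0=011011010001 Δ1=111011010001 Δ2=111011110001 Δ3=111001110001 Δ4=111001110101 | 4Δ
t=9: Δ0=111001110101 Δ1=011001110101 | 1Δ
t=10: Δ0=011001110101 Δ1=111001110101 Δ2=111001010111 Δ3=111101010111 | 3Δ
t=11: Δ0=111101010111 Δ1=011101010111 | 1Δ
t=12: Δ0=011101010111 Δ1=111101010111 Δ2=111101110111 Δ3=111111110111 Δ4=111111110011 | 4Δ
t=13: Δ0=111111110011 Δ1=011111110011 | 1Δ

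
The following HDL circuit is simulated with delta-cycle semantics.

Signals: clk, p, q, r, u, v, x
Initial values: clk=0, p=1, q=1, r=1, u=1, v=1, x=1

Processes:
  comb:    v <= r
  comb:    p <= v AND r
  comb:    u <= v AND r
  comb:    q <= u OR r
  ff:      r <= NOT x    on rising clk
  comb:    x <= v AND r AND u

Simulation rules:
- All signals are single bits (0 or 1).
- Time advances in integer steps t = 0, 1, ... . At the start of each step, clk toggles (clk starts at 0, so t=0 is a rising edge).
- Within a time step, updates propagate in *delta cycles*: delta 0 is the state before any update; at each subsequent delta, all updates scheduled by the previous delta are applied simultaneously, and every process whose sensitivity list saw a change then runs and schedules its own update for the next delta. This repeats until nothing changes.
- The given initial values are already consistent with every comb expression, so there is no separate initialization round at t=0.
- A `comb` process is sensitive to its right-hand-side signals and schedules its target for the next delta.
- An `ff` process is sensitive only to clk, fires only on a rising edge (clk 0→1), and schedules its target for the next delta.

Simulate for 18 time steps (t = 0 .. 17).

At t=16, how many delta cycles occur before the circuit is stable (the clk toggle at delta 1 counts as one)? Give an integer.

4

[bits: q,r,clk,p,x,v,u]
t=0: Δ0=1101111 Δ1=1111111 Δ2=1011111 Δ3=1010000 Δ4=0010000 | 4Δ
t=1: Δ0=0010000 Δ1=0000000 | 1Δ
t=2: Δ0=0000000 Δ1=0010000 Δ2=0110000 Δ3=1110010 Δ4=1111011 Δ5=1111111 | 5Δ
t=3: Δ0=1111111 Δ1=1101111 | 1Δ
t=4: Δ0=1101111 Δ1=1111111 Δ2=1011111 Δ3=1010000 Δ4=0010000 | 4Δ
t=5: Δ0=0010000 Δ1=0000000 | 1Δ
t=6: Δ0=0000000 Δ1=0010000 Δ2=0110000 Δ3=1110010 Δ4=1111011 Δ5=1111111 | 5Δ
t=7: Δ0=1111111 Δ1=1101111 | 1Δ
t=8: Δ0=1101111 Δ1=1111111 Δ2=1011111 Δ3=1010000 Δ4=0010000 | 4Δ
t=9: Δ0=0010000 Δ1=0000000 | 1Δ
t=10: Δ0=0000000 Δ1=0010000 Δ2=0110000 Δ3=1110010 Δ4=1111011 Δ5=1111111 | 5Δ
t=11: Δ0=1111111 Δ1=1101111 | 1Δ
t=12: Δ0=1101111 Δ1=1111111 Δ2=1011111 Δ3=1010000 Δ4=0010000 | 4Δ
t=13: Δ0=0010000 Δ1=0000000 | 1Δ
t=14: Δ0=0000000 Δ1=0010000 Δ2=0110000 Δ3=1110010 Δ4=1111011 Δ5=1111111 | 5Δ
t=15: Δ0=1111111 Δ1=1101111 | 1Δ
t=16: Δ0=1101111 Δ1=1111111 Δ2=1011111 Δ3=1010000 Δ4=0010000 | 4Δ
t=17: Δ0=0010000 Δ1=0000000 | 1Δ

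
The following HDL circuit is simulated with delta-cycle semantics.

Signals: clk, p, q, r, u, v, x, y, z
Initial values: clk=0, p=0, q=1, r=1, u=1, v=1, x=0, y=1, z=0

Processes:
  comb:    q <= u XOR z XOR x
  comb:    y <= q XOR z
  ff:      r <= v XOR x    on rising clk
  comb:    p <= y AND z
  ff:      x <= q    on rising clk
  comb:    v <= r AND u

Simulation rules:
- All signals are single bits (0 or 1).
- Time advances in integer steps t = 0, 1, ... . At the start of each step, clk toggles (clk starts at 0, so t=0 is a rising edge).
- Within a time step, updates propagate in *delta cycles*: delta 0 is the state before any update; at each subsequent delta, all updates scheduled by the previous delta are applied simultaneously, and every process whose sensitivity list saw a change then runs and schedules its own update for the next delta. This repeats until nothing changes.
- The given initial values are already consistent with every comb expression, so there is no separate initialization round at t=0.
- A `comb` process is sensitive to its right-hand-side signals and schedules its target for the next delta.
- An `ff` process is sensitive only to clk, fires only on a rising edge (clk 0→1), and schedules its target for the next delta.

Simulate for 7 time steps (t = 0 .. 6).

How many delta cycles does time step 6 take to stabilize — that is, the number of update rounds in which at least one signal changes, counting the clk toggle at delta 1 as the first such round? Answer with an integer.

4

t=0 Δ0: y=1 x=0 q=1 p=0 z=0 r=1 clk=0 u=1 v=1
  Δ1: clk:0→1
  Δ2: x:0→1
  Δ3: q:1→0
  Δ4: y:1→0
  (4Δ to stable)
t=1 Δ0: y=0 x=1 q=0 p=0 z=0 r=1 clk=1 u=1 v=1
  Δ1: clk:1→0
  (1Δ to stable)
t=2 Δ0: y=0 x=1 q=0 p=0 z=0 r=1 clk=0 u=1 v=1
  Δ1: clk:0→1
  Δ2: x:1→0, r:1→0
  Δ3: q:0→1, v:1→0
  Δ4: y:0→1
  (4Δ to stable)
t=3 Δ0: y=1 x=0 q=1 p=0 z=0 r=0 clk=1 u=1 v=0
  Δ1: clk:1→0
  (1Δ to stable)
t=4 Δ0: y=1 x=0 q=1 p=0 z=0 r=0 clk=0 u=1 v=0
  Δ1: clk:0→1
  Δ2: x:0→1
  Δ3: q:1→0
  Δ4: y:1→0
  (4Δ to stable)
t=5 Δ0: y=0 x=1 q=0 p=0 z=0 r=0 clk=1 u=1 v=0
  Δ1: clk:1→0
  (1Δ to stable)
t=6 Δ0: y=0 x=1 q=0 p=0 z=0 r=0 clk=0 u=1 v=0
  Δ1: clk:0→1
  Δ2: x:1→0, r:0→1
  Δ3: q:0→1, v:0→1
  Δ4: y:0→1
  (4Δ to stable)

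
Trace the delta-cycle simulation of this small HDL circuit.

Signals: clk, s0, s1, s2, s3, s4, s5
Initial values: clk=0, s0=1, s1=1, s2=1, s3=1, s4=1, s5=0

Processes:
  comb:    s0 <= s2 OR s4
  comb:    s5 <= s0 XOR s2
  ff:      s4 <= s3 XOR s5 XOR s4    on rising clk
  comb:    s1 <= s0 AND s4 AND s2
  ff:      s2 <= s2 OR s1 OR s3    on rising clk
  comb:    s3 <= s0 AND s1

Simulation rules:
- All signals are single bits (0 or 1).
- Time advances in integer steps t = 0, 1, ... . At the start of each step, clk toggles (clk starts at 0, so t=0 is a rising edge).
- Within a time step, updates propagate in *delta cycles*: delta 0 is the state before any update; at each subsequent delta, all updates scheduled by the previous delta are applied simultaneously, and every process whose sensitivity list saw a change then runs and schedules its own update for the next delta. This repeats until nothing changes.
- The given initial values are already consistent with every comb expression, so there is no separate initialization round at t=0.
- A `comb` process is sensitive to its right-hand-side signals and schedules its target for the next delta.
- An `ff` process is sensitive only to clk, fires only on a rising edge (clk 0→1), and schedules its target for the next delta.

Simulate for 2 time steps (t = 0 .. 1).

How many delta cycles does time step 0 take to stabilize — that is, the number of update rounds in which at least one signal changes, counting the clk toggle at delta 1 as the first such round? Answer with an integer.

t=0 Δ0: s4=1 s3=1 s2=1 s5=0 s1=1 s0=1 clk=0
  Δ1: clk:0→1
  Δ2: s4:1→0
  Δ3: s1:1→0
  Δ4: s3:1→0
  (4Δ to stable)
t=1 Δ0: s4=0 s3=0 s2=1 s5=0 s1=0 s0=1 clk=1
  Δ1: clk:1→0
  (1Δ to stable)

4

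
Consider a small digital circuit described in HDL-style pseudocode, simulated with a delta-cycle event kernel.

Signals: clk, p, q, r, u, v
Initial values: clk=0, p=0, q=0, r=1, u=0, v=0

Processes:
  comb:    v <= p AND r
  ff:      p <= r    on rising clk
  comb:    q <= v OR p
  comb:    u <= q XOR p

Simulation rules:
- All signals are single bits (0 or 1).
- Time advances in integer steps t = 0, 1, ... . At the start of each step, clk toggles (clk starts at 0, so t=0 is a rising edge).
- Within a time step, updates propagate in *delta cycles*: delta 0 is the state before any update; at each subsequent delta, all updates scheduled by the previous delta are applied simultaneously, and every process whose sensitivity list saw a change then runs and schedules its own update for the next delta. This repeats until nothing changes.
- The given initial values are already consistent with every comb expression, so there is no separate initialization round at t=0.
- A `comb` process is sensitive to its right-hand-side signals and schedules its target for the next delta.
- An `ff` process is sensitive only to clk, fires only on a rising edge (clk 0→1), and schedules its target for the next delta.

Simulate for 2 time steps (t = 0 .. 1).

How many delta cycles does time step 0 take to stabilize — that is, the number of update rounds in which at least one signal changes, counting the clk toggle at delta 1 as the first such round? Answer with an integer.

[bits: p,q,v,r,clk,u]
t=0: Δ0=000100 Δ1=000110 Δ2=100110 Δ3=111111 Δ4=111110 | 4Δ
t=1: Δ0=111110 Δ1=111100 | 1Δ

4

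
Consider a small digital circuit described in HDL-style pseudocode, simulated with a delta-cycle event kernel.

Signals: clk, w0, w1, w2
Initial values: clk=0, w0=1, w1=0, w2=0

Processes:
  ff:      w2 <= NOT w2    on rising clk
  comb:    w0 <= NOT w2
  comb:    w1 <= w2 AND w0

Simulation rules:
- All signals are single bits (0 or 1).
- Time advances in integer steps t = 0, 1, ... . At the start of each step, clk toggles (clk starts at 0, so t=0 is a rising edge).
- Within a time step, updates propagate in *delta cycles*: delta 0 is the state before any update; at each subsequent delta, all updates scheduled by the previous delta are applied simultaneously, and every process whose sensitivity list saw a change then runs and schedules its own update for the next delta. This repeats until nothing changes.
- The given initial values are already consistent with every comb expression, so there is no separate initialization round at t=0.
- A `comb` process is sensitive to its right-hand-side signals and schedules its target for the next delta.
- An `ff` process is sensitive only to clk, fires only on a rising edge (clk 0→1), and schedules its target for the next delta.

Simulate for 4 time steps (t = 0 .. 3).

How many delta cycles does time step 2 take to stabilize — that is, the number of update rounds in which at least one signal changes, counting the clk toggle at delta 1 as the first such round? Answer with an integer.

t0.Δ0 clk=0 w0=1 w2=0 w1=0
t0.Δ1 clk=1 w0=1 w2=0 w1=0
t0.Δ2 clk=1 w0=1 w2=1 w1=0
t0.Δ3 clk=1 w0=0 w2=1 w1=1
t0.Δ4 clk=1 w0=0 w2=1 w1=0
t1.Δ0 clk=1 w0=0 w2=1 w1=0
t1.Δ1 clk=0 w0=0 w2=1 w1=0
t2.Δ0 clk=0 w0=0 w2=1 w1=0
t2.Δ1 clk=1 w0=0 w2=1 w1=0
t2.Δ2 clk=1 w0=0 w2=0 w1=0
t2.Δ3 clk=1 w0=1 w2=0 w1=0
t3.Δ0 clk=1 w0=1 w2=0 w1=0
t3.Δ1 clk=0 w0=1 w2=0 w1=0

3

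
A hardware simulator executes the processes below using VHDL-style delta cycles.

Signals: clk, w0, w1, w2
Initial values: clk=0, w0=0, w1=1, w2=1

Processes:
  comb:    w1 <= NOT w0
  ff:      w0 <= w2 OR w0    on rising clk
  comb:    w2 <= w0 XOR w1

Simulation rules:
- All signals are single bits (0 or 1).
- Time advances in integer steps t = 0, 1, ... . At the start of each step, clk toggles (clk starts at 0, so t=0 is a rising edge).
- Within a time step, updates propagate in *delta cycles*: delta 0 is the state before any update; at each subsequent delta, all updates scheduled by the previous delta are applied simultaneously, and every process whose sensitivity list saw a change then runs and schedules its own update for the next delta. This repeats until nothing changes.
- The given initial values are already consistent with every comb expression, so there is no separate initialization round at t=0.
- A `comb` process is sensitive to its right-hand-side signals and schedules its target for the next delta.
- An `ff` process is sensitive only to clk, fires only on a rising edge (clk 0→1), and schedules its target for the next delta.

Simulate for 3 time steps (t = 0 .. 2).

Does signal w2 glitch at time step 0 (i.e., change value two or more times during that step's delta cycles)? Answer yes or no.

yes

t0.Δ0 w1=1 w2=1 w0=0 clk=0
t0.Δ1 w1=1 w2=1 w0=0 clk=1
t0.Δ2 w1=1 w2=1 w0=1 clk=1
t0.Δ3 w1=0 w2=0 w0=1 clk=1
t0.Δ4 w1=0 w2=1 w0=1 clk=1
t1.Δ0 w1=0 w2=1 w0=1 clk=1
t1.Δ1 w1=0 w2=1 w0=1 clk=0
t2.Δ0 w1=0 w2=1 w0=1 clk=0
t2.Δ1 w1=0 w2=1 w0=1 clk=1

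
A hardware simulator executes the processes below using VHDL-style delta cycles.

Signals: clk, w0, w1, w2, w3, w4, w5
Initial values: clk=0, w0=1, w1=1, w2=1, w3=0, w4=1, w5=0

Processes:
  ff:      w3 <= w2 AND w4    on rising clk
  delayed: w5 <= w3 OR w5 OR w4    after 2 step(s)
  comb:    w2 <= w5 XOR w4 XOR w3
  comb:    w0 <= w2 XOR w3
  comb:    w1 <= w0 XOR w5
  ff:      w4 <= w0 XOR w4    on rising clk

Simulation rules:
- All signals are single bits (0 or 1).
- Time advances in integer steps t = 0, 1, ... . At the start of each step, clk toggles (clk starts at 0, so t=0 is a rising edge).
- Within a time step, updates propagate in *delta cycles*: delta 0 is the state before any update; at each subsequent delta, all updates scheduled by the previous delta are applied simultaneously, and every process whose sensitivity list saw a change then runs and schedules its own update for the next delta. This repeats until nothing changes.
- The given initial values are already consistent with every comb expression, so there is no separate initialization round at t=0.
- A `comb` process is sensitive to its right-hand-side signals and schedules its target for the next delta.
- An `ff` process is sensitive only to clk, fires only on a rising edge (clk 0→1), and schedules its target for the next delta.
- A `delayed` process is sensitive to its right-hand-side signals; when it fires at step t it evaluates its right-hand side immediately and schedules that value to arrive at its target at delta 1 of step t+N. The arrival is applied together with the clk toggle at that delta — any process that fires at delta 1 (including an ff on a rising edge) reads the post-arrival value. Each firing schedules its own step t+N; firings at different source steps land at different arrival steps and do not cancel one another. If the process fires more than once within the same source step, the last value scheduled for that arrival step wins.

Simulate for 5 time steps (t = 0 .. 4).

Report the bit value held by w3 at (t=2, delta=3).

t=0 Δ0: w0=1 w3=0 w4=1 w1=1 w2=1 clk=0 w5=0
  Δ1: clk:0→1
  Δ2: w3:0→1, w4:1→0
  Δ3: w0:1→0
  Δ4: w1:1→0
  (4Δ to stable)
t=1 Δ0: w0=0 w3=1 w4=0 w1=0 w2=1 clk=1 w5=0
  Δ1: clk:1→0
  (1Δ to stable)
t=2 Δ0: w0=0 w3=1 w4=0 w1=0 w2=1 clk=0 w5=0
  Δ1: clk:0→1, w5:0→1
  Δ2: w3:1→0, w1:0→1, w2:1→0
  Δ3: w2:0→1
  Δ4: w0:0→1
  Δ5: w1:1→0
  (5Δ to stable)
t=3 Δ0: w0=1 w3=0 w4=0 w1=0 w2=1 clk=1 w5=1
  Δ1: clk:1→0
  (1Δ to stable)
t=4 Δ0: w0=1 w3=0 w4=0 w1=0 w2=1 clk=0 w5=1
  Δ1: clk:0→1
  Δ2: w4:0→1
  Δ3: w2:1→0
  Δ4: w0:1→0
  Δ5: w1:0→1
  (5Δ to stable)

0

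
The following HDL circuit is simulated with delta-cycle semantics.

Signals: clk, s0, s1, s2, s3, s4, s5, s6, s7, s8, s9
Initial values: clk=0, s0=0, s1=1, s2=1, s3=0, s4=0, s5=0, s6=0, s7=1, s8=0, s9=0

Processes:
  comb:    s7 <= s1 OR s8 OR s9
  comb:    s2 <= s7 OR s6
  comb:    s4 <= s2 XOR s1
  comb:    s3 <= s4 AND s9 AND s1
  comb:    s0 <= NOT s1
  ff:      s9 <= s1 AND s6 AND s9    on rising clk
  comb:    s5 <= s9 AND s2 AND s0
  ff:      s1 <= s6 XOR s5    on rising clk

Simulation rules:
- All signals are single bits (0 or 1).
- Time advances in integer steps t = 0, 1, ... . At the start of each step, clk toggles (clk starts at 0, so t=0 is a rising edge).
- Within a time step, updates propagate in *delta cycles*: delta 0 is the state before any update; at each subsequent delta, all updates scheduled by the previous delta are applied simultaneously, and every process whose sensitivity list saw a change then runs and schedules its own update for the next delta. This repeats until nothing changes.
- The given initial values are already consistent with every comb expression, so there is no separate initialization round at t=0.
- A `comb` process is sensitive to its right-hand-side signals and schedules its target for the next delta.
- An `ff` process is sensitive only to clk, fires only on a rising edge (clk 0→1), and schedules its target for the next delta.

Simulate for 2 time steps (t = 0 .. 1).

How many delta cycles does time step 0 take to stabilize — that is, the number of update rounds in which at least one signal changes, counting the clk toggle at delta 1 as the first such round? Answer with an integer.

5

t=0 Δ0: s9=0 s0=0 s6=0 s8=0 s1=1 s4=0 clk=0 s3=0 s7=1 s2=1 s5=0
  Δ1: clk:0→1
  Δ2: s1:1→0
  Δ3: s0:0→1, s4:0→1, s7:1→0
  Δ4: s2:1→0
  Δ5: s4:1→0
  (5Δ to stable)
t=1 Δ0: s9=0 s0=1 s6=0 s8=0 s1=0 s4=0 clk=1 s3=0 s7=0 s2=0 s5=0
  Δ1: clk:1→0
  (1Δ to stable)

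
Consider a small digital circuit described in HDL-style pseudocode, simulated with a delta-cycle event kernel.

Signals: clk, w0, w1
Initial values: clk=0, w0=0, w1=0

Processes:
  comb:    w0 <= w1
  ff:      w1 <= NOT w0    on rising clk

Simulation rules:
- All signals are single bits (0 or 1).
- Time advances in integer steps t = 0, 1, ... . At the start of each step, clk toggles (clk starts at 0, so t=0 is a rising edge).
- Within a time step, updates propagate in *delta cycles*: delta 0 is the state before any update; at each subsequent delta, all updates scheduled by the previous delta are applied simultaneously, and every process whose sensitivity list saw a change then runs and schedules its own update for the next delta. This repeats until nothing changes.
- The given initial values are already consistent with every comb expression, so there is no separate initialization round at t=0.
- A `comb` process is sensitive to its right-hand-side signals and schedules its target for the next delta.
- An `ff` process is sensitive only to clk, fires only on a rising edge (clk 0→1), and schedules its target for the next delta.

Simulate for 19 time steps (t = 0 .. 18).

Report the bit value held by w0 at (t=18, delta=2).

1

[bits: w1,clk,w0]
t=0: Δ0=000 Δ1=010 Δ2=110 Δ3=111 | 3Δ
t=1: Δ0=111 Δ1=101 | 1Δ
t=2: Δ0=101 Δ1=111 Δ2=011 Δ3=010 | 3Δ
t=3: Δ0=010 Δ1=000 | 1Δ
t=4: Δ0=000 Δ1=010 Δ2=110 Δ3=111 | 3Δ
t=5: Δ0=111 Δ1=101 | 1Δ
t=6: Δ0=101 Δ1=111 Δ2=011 Δ3=010 | 3Δ
t=7: Δ0=010 Δ1=000 | 1Δ
t=8: Δ0=000 Δ1=010 Δ2=110 Δ3=111 | 3Δ
t=9: Δ0=111 Δ1=101 | 1Δ
t=10: Δ0=101 Δ1=111 Δ2=011 Δ3=010 | 3Δ
t=11: Δ0=010 Δ1=000 | 1Δ
t=12: Δ0=000 Δ1=010 Δ2=110 Δ3=111 | 3Δ
t=13: Δ0=111 Δ1=101 | 1Δ
t=14: Δ0=101 Δ1=111 Δ2=011 Δ3=010 | 3Δ
t=15: Δ0=010 Δ1=000 | 1Δ
t=16: Δ0=000 Δ1=010 Δ2=110 Δ3=111 | 3Δ
t=17: Δ0=111 Δ1=101 | 1Δ
t=18: Δ0=101 Δ1=111 Δ2=011 Δ3=010 | 3Δ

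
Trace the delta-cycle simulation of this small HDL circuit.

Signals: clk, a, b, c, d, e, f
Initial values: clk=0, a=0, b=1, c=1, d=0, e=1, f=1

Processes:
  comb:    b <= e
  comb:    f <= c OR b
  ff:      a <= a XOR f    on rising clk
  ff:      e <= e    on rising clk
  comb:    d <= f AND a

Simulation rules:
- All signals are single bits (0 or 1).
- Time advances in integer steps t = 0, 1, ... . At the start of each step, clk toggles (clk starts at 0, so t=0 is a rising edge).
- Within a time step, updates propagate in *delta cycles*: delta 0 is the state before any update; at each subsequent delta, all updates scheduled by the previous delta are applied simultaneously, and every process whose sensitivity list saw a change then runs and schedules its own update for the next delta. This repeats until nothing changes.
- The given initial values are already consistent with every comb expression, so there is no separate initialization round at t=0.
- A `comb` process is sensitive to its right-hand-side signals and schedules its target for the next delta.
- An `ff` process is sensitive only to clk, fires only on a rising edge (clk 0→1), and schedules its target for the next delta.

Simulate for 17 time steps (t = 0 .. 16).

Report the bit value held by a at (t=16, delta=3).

1

t=0 Δ0: clk=0 f=1 b=1 a=0 d=0 e=1 c=1
  Δ1: clk:0→1
  Δ2: a:0→1
  Δ3: d:0→1
  (3Δ to stable)
t=1 Δ0: clk=1 f=1 b=1 a=1 d=1 e=1 c=1
  Δ1: clk:1→0
  (1Δ to stable)
t=2 Δ0: clk=0 f=1 b=1 a=1 d=1 e=1 c=1
  Δ1: clk:0→1
  Δ2: a:1→0
  Δ3: d:1→0
  (3Δ to stable)
t=3 Δ0: clk=1 f=1 b=1 a=0 d=0 e=1 c=1
  Δ1: clk:1→0
  (1Δ to stable)
t=4 Δ0: clk=0 f=1 b=1 a=0 d=0 e=1 c=1
  Δ1: clk:0→1
  Δ2: a:0→1
  Δ3: d:0→1
  (3Δ to stable)
t=5 Δ0: clk=1 f=1 b=1 a=1 d=1 e=1 c=1
  Δ1: clk:1→0
  (1Δ to stable)
t=6 Δ0: clk=0 f=1 b=1 a=1 d=1 e=1 c=1
  Δ1: clk:0→1
  Δ2: a:1→0
  Δ3: d:1→0
  (3Δ to stable)
t=7 Δ0: clk=1 f=1 b=1 a=0 d=0 e=1 c=1
  Δ1: clk:1→0
  (1Δ to stable)
t=8 Δ0: clk=0 f=1 b=1 a=0 d=0 e=1 c=1
  Δ1: clk:0→1
  Δ2: a:0→1
  Δ3: d:0→1
  (3Δ to stable)
t=9 Δ0: clk=1 f=1 b=1 a=1 d=1 e=1 c=1
  Δ1: clk:1→0
  (1Δ to stable)
t=10 Δ0: clk=0 f=1 b=1 a=1 d=1 e=1 c=1
  Δ1: clk:0→1
  Δ2: a:1→0
  Δ3: d:1→0
  (3Δ to stable)
t=11 Δ0: clk=1 f=1 b=1 a=0 d=0 e=1 c=1
  Δ1: clk:1→0
  (1Δ to stable)
t=12 Δ0: clk=0 f=1 b=1 a=0 d=0 e=1 c=1
  Δ1: clk:0→1
  Δ2: a:0→1
  Δ3: d:0→1
  (3Δ to stable)
t=13 Δ0: clk=1 f=1 b=1 a=1 d=1 e=1 c=1
  Δ1: clk:1→0
  (1Δ to stable)
t=14 Δ0: clk=0 f=1 b=1 a=1 d=1 e=1 c=1
  Δ1: clk:0→1
  Δ2: a:1→0
  Δ3: d:1→0
  (3Δ to stable)
t=15 Δ0: clk=1 f=1 b=1 a=0 d=0 e=1 c=1
  Δ1: clk:1→0
  (1Δ to stable)
t=16 Δ0: clk=0 f=1 b=1 a=0 d=0 e=1 c=1
  Δ1: clk:0→1
  Δ2: a:0→1
  Δ3: d:0→1
  (3Δ to stable)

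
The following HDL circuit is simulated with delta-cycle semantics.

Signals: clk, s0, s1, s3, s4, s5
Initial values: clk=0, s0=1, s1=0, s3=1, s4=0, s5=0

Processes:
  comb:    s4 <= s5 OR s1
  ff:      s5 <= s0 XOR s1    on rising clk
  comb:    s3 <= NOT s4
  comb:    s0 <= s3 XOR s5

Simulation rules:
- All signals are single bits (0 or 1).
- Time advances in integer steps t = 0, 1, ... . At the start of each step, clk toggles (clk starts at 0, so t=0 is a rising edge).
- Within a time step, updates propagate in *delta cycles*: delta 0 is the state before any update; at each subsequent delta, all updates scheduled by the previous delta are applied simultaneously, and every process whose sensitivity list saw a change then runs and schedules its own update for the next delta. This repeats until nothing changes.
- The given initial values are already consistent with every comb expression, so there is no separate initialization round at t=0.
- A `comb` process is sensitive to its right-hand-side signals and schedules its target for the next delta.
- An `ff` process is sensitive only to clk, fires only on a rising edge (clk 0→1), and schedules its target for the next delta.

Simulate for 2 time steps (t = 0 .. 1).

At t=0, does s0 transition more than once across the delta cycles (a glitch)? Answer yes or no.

[bits: s1,s3,clk,s4,s0,s5]
t=0: Δ0=010010 Δ1=011010 Δ2=011011 Δ3=011101 Δ4=001101 Δ5=001111 | 5Δ
t=1: Δ0=001111 Δ1=000111 | 1Δ

yes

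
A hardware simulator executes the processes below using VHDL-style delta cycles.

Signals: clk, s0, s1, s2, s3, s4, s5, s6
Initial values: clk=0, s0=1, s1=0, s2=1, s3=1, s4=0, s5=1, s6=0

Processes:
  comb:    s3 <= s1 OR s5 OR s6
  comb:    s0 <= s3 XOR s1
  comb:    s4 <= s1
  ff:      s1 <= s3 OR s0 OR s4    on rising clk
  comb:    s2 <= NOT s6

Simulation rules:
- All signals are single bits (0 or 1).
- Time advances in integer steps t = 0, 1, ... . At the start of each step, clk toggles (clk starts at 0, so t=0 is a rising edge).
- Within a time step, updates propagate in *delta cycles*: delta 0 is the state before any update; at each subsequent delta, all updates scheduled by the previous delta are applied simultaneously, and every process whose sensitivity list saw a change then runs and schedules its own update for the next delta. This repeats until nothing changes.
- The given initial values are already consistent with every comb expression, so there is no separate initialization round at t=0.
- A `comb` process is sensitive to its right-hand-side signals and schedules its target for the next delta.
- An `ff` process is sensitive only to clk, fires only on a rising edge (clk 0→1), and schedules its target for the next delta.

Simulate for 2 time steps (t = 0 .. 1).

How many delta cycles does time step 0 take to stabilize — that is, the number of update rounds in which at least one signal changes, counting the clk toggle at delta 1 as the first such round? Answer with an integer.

[bits: s6,s5,s0,s4,clk,s1,s3,s2]
t=0: Δ0=01100011 Δ1=01101011 Δ2=01101111 Δ3=01011111 | 3Δ
t=1: Δ0=01011111 Δ1=01010111 | 1Δ

3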